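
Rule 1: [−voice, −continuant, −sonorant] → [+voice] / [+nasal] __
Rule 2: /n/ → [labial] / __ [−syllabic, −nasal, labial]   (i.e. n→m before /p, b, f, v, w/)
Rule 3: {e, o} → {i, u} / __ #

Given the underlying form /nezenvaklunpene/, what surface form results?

nezemvaklumbeni

Rule 1 (post-nasal voicing): /p/ is a voiceless stop immediately after the nasal /n/, so it voices to [b]. /nezenvaklunpene/ → nezenvaklunbene.
Rule 2 (nasal place assimilation): /n/ precedes the labial consonant /v/, so it assimilates in place to [m]. /n/ precedes the labial consonant /b/, so it assimilates in place to [m]. /nezenvaklunbene/ → nezemvaklumbene.
Rule 3 (final vowel raising): /e/ is a mid vowel in word-final position, so it raises to [i]. /nezemvaklumbene/ → nezemvaklumbeni.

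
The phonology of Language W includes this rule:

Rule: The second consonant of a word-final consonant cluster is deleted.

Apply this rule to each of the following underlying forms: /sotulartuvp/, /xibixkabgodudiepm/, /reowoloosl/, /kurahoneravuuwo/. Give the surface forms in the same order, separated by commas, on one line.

sotulartuv, xibixkabgodudiep, reowoloos, kurahoneravuuwo

/sotulartuvp/: /p/ is the second consonant of a word-final cluster /vp/, so it deletes. → [sotulartuv].
/xibixkabgodudiepm/: /m/ is the second consonant of a word-final cluster /pm/, so it deletes. → [xibixkabgodudiep].
/reowoloosl/: /l/ is the second consonant of a word-final cluster /sl/, so it deletes. → [reowoloos].
/kurahoneravuuwo/: the rule's environment is not met; surfaces unchanged as [kurahoneravuuwo].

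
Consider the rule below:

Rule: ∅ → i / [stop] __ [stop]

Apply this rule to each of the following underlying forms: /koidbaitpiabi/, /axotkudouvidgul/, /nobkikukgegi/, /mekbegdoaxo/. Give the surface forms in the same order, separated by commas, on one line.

koidibaitipiabi, axotikudouvidigul, nobikikukigegi, mekibegidoaxo

/koidbaitpiabi/: /d/ and /b/ form a stop–stop cluster, so [i] is inserted between them. /t/ and /p/ form a stop–stop cluster, so [i] is inserted between them. → [koidibaitipiabi].
/axotkudouvidgul/: /t/ and /k/ form a stop–stop cluster, so [i] is inserted between them. /d/ and /g/ form a stop–stop cluster, so [i] is inserted between them. → [axotikudouvidigul].
/nobkikukgegi/: /b/ and /k/ form a stop–stop cluster, so [i] is inserted between them. /k/ and /g/ form a stop–stop cluster, so [i] is inserted between them. → [nobikikukigegi].
/mekbegdoaxo/: /k/ and /b/ form a stop–stop cluster, so [i] is inserted between them. /g/ and /d/ form a stop–stop cluster, so [i] is inserted between them. → [mekibegidoaxo].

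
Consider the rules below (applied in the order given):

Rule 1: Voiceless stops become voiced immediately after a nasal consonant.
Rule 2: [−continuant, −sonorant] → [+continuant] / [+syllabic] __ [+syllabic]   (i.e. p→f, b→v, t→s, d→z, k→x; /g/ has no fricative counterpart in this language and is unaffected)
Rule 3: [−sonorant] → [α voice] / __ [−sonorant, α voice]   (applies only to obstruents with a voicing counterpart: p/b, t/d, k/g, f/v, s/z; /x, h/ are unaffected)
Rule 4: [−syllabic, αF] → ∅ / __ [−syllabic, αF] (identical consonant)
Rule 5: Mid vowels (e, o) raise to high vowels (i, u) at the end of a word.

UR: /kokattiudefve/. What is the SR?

koxatiuzevi

Rule 1 (post-nasal voicing): no segment meets the environment; /kokattiudefve/ is unchanged.
Rule 2 (intervocalic spirantization): /k/ is a stop between vowels /o/ and /a/, so it spirantizes to the fricative [x]. /d/ is a stop between vowels /u/ and /e/, so it spirantizes to the fricative [z]. /kokattiudefve/ → koxattiuzefve.
Rule 3 (regressive voicing assimilation): /f/ precedes the voiced obstruent /v/, so it voices to [v] by assimilation. /koxattiuzefve/ → koxattiuzevve.
Rule 4 (degemination): /tt/ is a geminate; the first /t/ deletes. /vv/ is a geminate; the first /v/ deletes. /koxattiuzevve/ → koxatiuzeve.
Rule 5 (final vowel raising): /e/ is a mid vowel in word-final position, so it raises to [i]. /koxatiuzeve/ → koxatiuzevi.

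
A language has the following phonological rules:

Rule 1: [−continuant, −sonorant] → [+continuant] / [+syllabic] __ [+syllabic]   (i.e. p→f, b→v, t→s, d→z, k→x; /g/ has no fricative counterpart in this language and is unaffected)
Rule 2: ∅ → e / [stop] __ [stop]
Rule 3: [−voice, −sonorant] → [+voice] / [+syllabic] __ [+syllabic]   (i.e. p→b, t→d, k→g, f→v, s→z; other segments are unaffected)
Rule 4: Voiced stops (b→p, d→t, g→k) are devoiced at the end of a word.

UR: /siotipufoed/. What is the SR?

Rule 1 (intervocalic spirantization): /t/ is a stop between vowels /o/ and /i/, so it spirantizes to the fricative [s]. /p/ is a stop between vowels /i/ and /u/, so it spirantizes to the fricative [f]. /siotipufoed/ → siosifufoed.
Rule 2 (stop-cluster e-epenthesis): no segment meets the environment; /siosifufoed/ is unchanged.
Rule 3 (intervocalic voicing): /s/ is a voiceless obstruent between vowels /o/ and /i/, so it voices to [z]. /f/ is a voiceless obstruent between vowels /i/ and /u/, so it voices to [v]. /f/ is a voiceless obstruent between vowels /u/ and /o/, so it voices to [v]. /siosifufoed/ → siozivuvoed.
Rule 4 (final devoicing): /d/ is a voiced stop in word-final position, so it devoices to [t]. /siozivuvoed/ → siozivuvoet.

siozivuvoet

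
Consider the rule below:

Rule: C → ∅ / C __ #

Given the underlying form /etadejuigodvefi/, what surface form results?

No segment of /etadejuigodvefi/ meets the structural description of the rule, so the form surfaces unchanged.

etadejuigodvefi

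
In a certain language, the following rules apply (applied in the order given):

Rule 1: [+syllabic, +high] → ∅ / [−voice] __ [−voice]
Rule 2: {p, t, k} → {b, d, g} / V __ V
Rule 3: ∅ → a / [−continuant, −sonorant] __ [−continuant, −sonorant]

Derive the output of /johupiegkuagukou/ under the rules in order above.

Rule 1 (high vowel syncope): /u/ is a high vowel flanked by voiceless consonants /h/ and /p/, so it deletes. /johupiegkuagukou/ → johpiegkuagukou.
Rule 2 (intervocalic voicing): /k/ is a voiceless stop between vowels /u/ and /o/, so it voices to [g]. /johpiegkuagukou/ → johpiegkuagugou.
Rule 3 (stop-cluster a-epenthesis): /g/ and /k/ form a stop–stop cluster, so [a] is inserted between them. /johpiegkuagugou/ → johpiegakuagugou.

johpiegakuagugou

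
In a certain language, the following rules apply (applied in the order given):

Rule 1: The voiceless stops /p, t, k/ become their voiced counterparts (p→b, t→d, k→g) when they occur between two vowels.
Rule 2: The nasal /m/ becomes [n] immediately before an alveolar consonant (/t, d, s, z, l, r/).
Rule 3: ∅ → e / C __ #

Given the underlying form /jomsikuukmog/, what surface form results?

Rule 1 (intervocalic voicing): /k/ is a voiceless stop between vowels /i/ and /u/, so it voices to [g]. /jomsikuukmog/ → jomsiguukmog.
Rule 2 (nasal place assimilation): /m/ precedes the alveolar consonant /s/, so it assimilates in place to [n]. /jomsiguukmog/ → jonsiguukmog.
Rule 3 (final e-epenthesis): the form ends in the consonant /g/, so [e] is inserted word-finally. /jonsiguukmog/ → jonsiguukmoge.

jonsiguukmoge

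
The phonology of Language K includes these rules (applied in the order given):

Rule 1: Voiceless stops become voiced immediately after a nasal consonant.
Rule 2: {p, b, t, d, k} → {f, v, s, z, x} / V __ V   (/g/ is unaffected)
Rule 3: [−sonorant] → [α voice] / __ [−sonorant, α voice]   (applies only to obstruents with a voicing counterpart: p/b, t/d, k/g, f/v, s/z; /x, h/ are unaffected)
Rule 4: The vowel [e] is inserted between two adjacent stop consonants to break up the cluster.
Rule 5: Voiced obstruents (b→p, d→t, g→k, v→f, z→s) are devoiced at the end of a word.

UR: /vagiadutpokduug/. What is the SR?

Rule 1 (post-nasal voicing): no segment meets the environment; /vagiadutpokduug/ is unchanged.
Rule 2 (intervocalic spirantization): /d/ is a stop between vowels /a/ and /u/, so it spirantizes to the fricative [z]. /vagiadutpokduug/ → vagiazutpokduug.
Rule 3 (regressive voicing assimilation): /k/ precedes the voiced obstruent /d/, so it voices to [g] by assimilation. /vagiazutpokduug/ → vagiazutpogduug.
Rule 4 (stop-cluster e-epenthesis): /t/ and /p/ form a stop–stop cluster, so [e] is inserted between them. /g/ and /d/ form a stop–stop cluster, so [e] is inserted between them. /vagiazutpogduug/ → vagiazutepogeduug.
Rule 5 (final devoicing): /g/ is a voiced obstruent in word-final position, so it devoices to [k]. /vagiazutepogeduug/ → vagiazutepogeduuk.

vagiazutepogeduuk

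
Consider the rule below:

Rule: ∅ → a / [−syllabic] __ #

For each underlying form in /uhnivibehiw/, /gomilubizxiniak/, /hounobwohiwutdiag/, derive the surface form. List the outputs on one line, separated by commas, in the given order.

/uhnivibehiw/: the form ends in the consonant /w/, so [a] is inserted word-finally. → [uhnivibehiwa].
/gomilubizxiniak/: the form ends in the consonant /k/, so [a] is inserted word-finally. → [gomilubizxiniaka].
/hounobwohiwutdiag/: the form ends in the consonant /g/, so [a] is inserted word-finally. → [hounobwohiwutdiaga].

uhnivibehiwa, gomilubizxiniaka, hounobwohiwutdiaga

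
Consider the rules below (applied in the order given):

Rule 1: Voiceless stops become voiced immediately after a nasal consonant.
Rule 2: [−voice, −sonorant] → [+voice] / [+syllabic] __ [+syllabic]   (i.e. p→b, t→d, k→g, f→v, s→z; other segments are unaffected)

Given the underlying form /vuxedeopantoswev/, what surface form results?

Rule 1 (post-nasal voicing): /t/ is a voiceless stop immediately after the nasal /n/, so it voices to [d]. /vuxedeopantoswev/ → vuxedeopandoswev.
Rule 2 (intervocalic voicing): /p/ is a voiceless obstruent between vowels /o/ and /a/, so it voices to [b]. /vuxedeopandoswev/ → vuxedeobandoswev.

vuxedeobandoswev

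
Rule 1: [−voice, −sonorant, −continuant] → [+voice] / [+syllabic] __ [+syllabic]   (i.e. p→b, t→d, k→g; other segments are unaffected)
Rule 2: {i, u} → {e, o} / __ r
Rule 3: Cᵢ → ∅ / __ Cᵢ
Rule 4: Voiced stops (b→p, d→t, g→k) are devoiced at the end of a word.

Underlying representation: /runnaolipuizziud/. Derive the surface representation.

Rule 1 (intervocalic voicing): /p/ is a voiceless stop between vowels /i/ and /u/, so it voices to [b]. /runnaolipuizziud/ → runnaolibuizziud.
Rule 2 (pre-rhotic lowering): no segment meets the environment; /runnaolibuizziud/ is unchanged.
Rule 3 (degemination): /nn/ is a geminate; the first /n/ deletes. /zz/ is a geminate; the first /z/ deletes. /runnaolibuizziud/ → runaolibuiziud.
Rule 4 (final devoicing): /d/ is a voiced stop in word-final position, so it devoices to [t]. /runaolibuiziud/ → runaolibuiziut.

runaolibuiziut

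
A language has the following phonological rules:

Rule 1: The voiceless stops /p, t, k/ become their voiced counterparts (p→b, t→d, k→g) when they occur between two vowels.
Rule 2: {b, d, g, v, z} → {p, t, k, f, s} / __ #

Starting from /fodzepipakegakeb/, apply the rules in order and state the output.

fodzebibagegagep

Rule 1 (intervocalic voicing): /p/ is a voiceless stop between vowels /e/ and /i/, so it voices to [b]. /p/ is a voiceless stop between vowels /i/ and /a/, so it voices to [b]. /k/ is a voiceless stop between vowels /a/ and /e/, so it voices to [g]. /k/ is a voiceless stop between vowels /a/ and /e/, so it voices to [g]. /fodzepipakegakeb/ → fodzebibagegageb.
Rule 2 (final devoicing): /b/ is a voiced obstruent in word-final position, so it devoices to [p]. /fodzebibagegageb/ → fodzebibagegagep.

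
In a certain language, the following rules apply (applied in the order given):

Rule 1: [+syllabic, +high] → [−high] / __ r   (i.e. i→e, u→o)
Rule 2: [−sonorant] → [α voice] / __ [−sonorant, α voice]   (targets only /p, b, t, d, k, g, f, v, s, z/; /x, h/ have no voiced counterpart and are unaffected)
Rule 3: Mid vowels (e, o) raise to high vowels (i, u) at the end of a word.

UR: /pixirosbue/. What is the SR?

pixerozbui

Rule 1 (pre-rhotic lowering): /i/ is a high vowel immediately before /r/, so it lowers to [e]. /pixirosbue/ → pixerosbue.
Rule 2 (regressive voicing assimilation): /s/ precedes the voiced obstruent /b/, so it voices to [z] by assimilation. /pixerosbue/ → pixerozbue.
Rule 3 (final vowel raising): /e/ is a mid vowel in word-final position, so it raises to [i]. /pixerozbue/ → pixerozbui.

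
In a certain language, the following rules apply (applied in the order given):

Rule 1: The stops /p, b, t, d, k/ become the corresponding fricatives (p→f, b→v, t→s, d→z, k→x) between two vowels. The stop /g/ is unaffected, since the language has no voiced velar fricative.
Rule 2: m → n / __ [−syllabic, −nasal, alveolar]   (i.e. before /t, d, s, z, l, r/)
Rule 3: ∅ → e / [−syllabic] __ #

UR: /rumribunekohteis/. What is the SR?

Rule 1 (intervocalic spirantization): /b/ is a stop between vowels /i/ and /u/, so it spirantizes to the fricative [v]. /k/ is a stop between vowels /e/ and /o/, so it spirantizes to the fricative [x]. /rumribunekohteis/ → rumrivunexohteis.
Rule 2 (nasal place assimilation): /m/ precedes the alveolar consonant /r/, so it assimilates in place to [n]. /rumrivunexohteis/ → runrivunexohteis.
Rule 3 (final e-epenthesis): the form ends in the consonant /s/, so [e] is inserted word-finally. /runrivunexohteis/ → runrivunexohteise.

runrivunexohteise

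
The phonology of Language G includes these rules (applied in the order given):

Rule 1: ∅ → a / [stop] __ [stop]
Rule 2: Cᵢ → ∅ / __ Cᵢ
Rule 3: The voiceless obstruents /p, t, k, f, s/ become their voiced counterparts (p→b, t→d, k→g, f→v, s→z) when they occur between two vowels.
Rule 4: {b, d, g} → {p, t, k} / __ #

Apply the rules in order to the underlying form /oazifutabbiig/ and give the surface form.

oazivudababiik

Rule 1 (stop-cluster a-epenthesis): /b/ and /b/ form a stop–stop cluster, so [a] is inserted between them. /oazifutabbiig/ → oazifutababiig.
Rule 2 (degemination): no segment meets the environment; /oazifutababiig/ is unchanged.
Rule 3 (intervocalic voicing): /f/ is a voiceless obstruent between vowels /i/ and /u/, so it voices to [v]. /t/ is a voiceless obstruent between vowels /u/ and /a/, so it voices to [d]. /oazifutababiig/ → oazivudababiig.
Rule 4 (final devoicing): /g/ is a voiced stop in word-final position, so it devoices to [k]. /oazivudababiig/ → oazivudababiik.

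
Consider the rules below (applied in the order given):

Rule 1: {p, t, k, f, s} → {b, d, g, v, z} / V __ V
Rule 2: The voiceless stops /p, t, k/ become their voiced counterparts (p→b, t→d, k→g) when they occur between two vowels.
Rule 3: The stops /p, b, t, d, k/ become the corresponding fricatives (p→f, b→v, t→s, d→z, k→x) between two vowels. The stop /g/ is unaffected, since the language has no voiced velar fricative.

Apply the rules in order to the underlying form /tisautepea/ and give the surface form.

Rule 1 (intervocalic voicing): /s/ is a voiceless obstruent between vowels /i/ and /a/, so it voices to [z]. /t/ is a voiceless obstruent between vowels /u/ and /e/, so it voices to [d]. /p/ is a voiceless obstruent between vowels /e/ and /e/, so it voices to [b]. /tisautepea/ → tizaudebea.
Rule 2 (intervocalic voicing): no segment meets the environment; /tizaudebea/ is unchanged.
Rule 3 (intervocalic spirantization): /d/ is a stop between vowels /u/ and /e/, so it spirantizes to the fricative [z]. /b/ is a stop between vowels /e/ and /e/, so it spirantizes to the fricative [v]. /tizaudebea/ → tizauzevea.

tizauzevea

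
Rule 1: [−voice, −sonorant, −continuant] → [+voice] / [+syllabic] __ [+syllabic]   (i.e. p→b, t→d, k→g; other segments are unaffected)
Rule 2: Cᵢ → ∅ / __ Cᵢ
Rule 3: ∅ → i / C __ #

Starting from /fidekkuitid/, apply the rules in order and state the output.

Rule 1 (intervocalic voicing): /t/ is a voiceless stop between vowels /i/ and /i/, so it voices to [d]. /fidekkuitid/ → fidekkuidid.
Rule 2 (degemination): /kk/ is a geminate; the first /k/ deletes. /fidekkuidid/ → fidekuidid.
Rule 3 (final i-epenthesis): the form ends in the consonant /d/, so [i] is inserted word-finally. /fidekuidid/ → fidekuididi.

fidekuididi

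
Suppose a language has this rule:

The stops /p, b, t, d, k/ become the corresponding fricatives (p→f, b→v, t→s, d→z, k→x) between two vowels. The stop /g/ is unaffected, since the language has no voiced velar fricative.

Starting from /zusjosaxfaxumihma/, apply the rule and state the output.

No segment of /zusjosaxfaxumihma/ meets the structural description of the rule, so the form surfaces unchanged.

zusjosaxfaxumihma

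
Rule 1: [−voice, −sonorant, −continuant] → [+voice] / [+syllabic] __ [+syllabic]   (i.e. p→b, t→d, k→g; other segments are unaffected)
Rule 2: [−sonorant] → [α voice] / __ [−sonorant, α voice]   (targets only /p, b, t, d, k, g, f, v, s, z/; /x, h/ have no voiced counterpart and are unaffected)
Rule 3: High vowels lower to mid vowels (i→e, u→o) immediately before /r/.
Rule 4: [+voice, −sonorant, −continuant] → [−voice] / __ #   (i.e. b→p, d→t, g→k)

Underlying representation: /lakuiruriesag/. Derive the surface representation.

lagueroriesak

Rule 1 (intervocalic voicing): /k/ is a voiceless stop between vowels /a/ and /u/, so it voices to [g]. /lakuiruriesag/ → laguiruriesag.
Rule 2 (regressive voicing assimilation): no segment meets the environment; /laguiruriesag/ is unchanged.
Rule 3 (pre-rhotic lowering): /i/ is a high vowel immediately before /r/, so it lowers to [e]. /u/ is a high vowel immediately before /r/, so it lowers to [o]. /laguiruriesag/ → lagueroriesag.
Rule 4 (final devoicing): /g/ is a voiced stop in word-final position, so it devoices to [k]. /lagueroriesag/ → lagueroriesak.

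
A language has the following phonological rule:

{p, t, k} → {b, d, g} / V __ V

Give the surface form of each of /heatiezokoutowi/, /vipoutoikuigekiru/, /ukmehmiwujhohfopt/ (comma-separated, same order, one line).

/heatiezokoutowi/: /t/ is a voiceless stop between vowels /a/ and /i/, so it voices to [d]. /k/ is a voiceless stop between vowels /o/ and /o/, so it voices to [g]. /t/ is a voiceless stop between vowels /u/ and /o/, so it voices to [d]. → [headiezogoudowi].
/vipoutoikuigekiru/: /p/ is a voiceless stop between vowels /i/ and /o/, so it voices to [b]. /t/ is a voiceless stop between vowels /u/ and /o/, so it voices to [d]. /k/ is a voiceless stop between vowels /i/ and /u/, so it voices to [g]. /k/ is a voiceless stop between vowels /e/ and /i/, so it voices to [g]. → [viboudoiguigegiru].
/ukmehmiwujhohfopt/: the rule's environment is not met; surfaces unchanged as [ukmehmiwujhohfopt].

headiezogoudowi, viboudoiguigegiru, ukmehmiwujhohfopt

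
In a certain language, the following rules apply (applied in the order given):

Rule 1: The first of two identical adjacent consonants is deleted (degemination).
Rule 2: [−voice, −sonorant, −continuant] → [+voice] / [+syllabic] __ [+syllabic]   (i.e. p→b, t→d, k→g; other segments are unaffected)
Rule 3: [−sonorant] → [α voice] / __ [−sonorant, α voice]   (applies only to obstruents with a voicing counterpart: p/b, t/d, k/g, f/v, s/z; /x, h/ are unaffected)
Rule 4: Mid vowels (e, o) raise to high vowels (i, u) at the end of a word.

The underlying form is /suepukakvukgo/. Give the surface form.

suebugagvuggu

Rule 1 (degemination): no segment meets the environment; /suepukakvukgo/ is unchanged.
Rule 2 (intervocalic voicing): /p/ is a voiceless stop between vowels /e/ and /u/, so it voices to [b]. /k/ is a voiceless stop between vowels /u/ and /a/, so it voices to [g]. /suepukakvukgo/ → suebugakvukgo.
Rule 3 (regressive voicing assimilation): /k/ precedes the voiced obstruent /v/, so it voices to [g] by assimilation. /k/ precedes the voiced obstruent /g/, so it voices to [g] by assimilation. /suebugakvukgo/ → suebugagvuggo.
Rule 4 (final vowel raising): /o/ is a mid vowel in word-final position, so it raises to [u]. /suebugagvuggo/ → suebugagvuggu.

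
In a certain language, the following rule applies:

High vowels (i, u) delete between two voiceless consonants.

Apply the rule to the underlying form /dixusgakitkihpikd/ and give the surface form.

/u/ is a high vowel flanked by voiceless consonants /x/ and /s/, so it deletes.
/i/ is a high vowel flanked by voiceless consonants /k/ and /t/, so it deletes.
/i/ is a high vowel flanked by voiceless consonants /k/ and /h/, so it deletes.
/i/ is a high vowel flanked by voiceless consonants /p/ and /k/, so it deletes.
The other instance of /i/ does not occur in the required environment and remains unchanged.
Surface form: [dixsgaktkhpkd].

dixsgaktkhpkd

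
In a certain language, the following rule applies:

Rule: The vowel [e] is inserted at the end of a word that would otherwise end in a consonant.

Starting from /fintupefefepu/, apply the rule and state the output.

No segment of /fintupefefepu/ meets the structural description of the rule, so the form surfaces unchanged.

fintupefefepu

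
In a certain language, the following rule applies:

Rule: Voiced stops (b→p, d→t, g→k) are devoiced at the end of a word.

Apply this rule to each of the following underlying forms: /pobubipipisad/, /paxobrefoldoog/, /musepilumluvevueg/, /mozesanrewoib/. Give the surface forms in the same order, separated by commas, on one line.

pobubipipisat, paxobrefoldook, musepilumluvevuek, mozesanrewoip

/pobubipipisad/: /d/ is a voiced stop in word-final position, so it devoices to [t]. → [pobubipipisat].
/paxobrefoldoog/: /g/ is a voiced stop in word-final position, so it devoices to [k]. → [paxobrefoldook].
/musepilumluvevueg/: /g/ is a voiced stop in word-final position, so it devoices to [k]. → [musepilumluvevuek].
/mozesanrewoib/: /b/ is a voiced stop in word-final position, so it devoices to [p]. → [mozesanrewoip].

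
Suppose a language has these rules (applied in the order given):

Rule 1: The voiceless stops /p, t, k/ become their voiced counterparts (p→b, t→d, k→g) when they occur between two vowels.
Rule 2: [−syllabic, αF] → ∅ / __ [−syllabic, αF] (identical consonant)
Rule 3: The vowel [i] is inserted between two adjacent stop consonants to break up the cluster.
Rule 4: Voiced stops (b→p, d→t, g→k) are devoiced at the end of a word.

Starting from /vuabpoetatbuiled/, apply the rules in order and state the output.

vuabipoedatibuilet

Rule 1 (intervocalic voicing): /t/ is a voiceless stop between vowels /e/ and /a/, so it voices to [d]. /vuabpoetatbuiled/ → vuabpoedatbuiled.
Rule 2 (degemination): no segment meets the environment; /vuabpoedatbuiled/ is unchanged.
Rule 3 (stop-cluster i-epenthesis): /b/ and /p/ form a stop–stop cluster, so [i] is inserted between them. /t/ and /b/ form a stop–stop cluster, so [i] is inserted between them. /vuabpoedatbuiled/ → vuabipoedatibuiled.
Rule 4 (final devoicing): /d/ is a voiced stop in word-final position, so it devoices to [t]. /vuabipoedatibuiled/ → vuabipoedatibuilet.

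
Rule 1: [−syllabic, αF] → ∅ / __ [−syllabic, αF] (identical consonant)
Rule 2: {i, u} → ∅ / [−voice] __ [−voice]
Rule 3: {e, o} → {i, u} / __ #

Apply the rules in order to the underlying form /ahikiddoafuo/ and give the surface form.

ahkidoafuu

Rule 1 (degemination): /dd/ is a geminate; the first /d/ deletes. /ahikiddoafuo/ → ahikidoafuo.
Rule 2 (high vowel syncope): /i/ is a high vowel flanked by voiceless consonants /h/ and /k/, so it deletes. /ahikidoafuo/ → ahkidoafuo.
Rule 3 (final vowel raising): /o/ is a mid vowel in word-final position, so it raises to [u]. /ahkidoafuo/ → ahkidoafuu.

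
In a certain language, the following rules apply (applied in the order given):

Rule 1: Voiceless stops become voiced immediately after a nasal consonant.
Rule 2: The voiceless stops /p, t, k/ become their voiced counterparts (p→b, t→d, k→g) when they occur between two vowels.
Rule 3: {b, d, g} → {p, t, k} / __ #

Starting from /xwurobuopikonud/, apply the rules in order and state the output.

Rule 1 (post-nasal voicing): no segment meets the environment; /xwurobuopikonud/ is unchanged.
Rule 2 (intervocalic voicing): /p/ is a voiceless stop between vowels /o/ and /i/, so it voices to [b]. /k/ is a voiceless stop between vowels /i/ and /o/, so it voices to [g]. /xwurobuopikonud/ → xwurobuobigonud.
Rule 3 (final devoicing): /d/ is a voiced stop in word-final position, so it devoices to [t]. /xwurobuobigonud/ → xwurobuobigonut.

xwurobuobigonut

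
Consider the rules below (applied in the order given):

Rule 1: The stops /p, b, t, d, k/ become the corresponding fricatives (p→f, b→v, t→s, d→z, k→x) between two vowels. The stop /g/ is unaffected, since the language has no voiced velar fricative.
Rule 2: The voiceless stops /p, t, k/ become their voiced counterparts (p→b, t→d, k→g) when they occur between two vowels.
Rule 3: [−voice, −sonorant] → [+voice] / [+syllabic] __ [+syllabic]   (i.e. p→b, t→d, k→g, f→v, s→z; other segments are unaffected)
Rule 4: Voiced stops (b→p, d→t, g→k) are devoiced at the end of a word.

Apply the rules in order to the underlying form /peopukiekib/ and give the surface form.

Rule 1 (intervocalic spirantization): /p/ is a stop between vowels /o/ and /u/, so it spirantizes to the fricative [f]. /k/ is a stop between vowels /u/ and /i/, so it spirantizes to the fricative [x]. /k/ is a stop between vowels /e/ and /i/, so it spirantizes to the fricative [x]. /peopukiekib/ → peofuxiexib.
Rule 2 (intervocalic voicing): no segment meets the environment; /peofuxiexib/ is unchanged.
Rule 3 (intervocalic voicing): /f/ is a voiceless obstruent between vowels /o/ and /u/, so it voices to [v]. /peofuxiexib/ → peovuxiexib.
Rule 4 (final devoicing): /b/ is a voiced stop in word-final position, so it devoices to [p]. /peovuxiexib/ → peovuxiexip.

peovuxiexip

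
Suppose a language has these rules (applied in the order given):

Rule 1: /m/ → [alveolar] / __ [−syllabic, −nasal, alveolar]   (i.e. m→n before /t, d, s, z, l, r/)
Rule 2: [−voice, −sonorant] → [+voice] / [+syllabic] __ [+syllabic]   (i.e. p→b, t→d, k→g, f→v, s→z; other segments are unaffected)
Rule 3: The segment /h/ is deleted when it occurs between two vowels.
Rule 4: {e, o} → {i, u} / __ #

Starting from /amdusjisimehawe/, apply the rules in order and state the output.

Rule 1 (nasal place assimilation): /m/ precedes the alveolar consonant /d/, so it assimilates in place to [n]. /amdusjisimehawe/ → andusjisimehawe.
Rule 2 (intervocalic voicing): /s/ is a voiceless obstruent between vowels /i/ and /i/, so it voices to [z]. /andusjisimehawe/ → andusjizimehawe.
Rule 3 (intervocalic h-deletion): /h/ occurs between vowels /e/ and /a/, so it deletes. /andusjizimehawe/ → andusjizimeawe.
Rule 4 (final vowel raising): /e/ is a mid vowel in word-final position, so it raises to [i]. /andusjizimeawe/ → andusjizimeawi.

andusjizimeawi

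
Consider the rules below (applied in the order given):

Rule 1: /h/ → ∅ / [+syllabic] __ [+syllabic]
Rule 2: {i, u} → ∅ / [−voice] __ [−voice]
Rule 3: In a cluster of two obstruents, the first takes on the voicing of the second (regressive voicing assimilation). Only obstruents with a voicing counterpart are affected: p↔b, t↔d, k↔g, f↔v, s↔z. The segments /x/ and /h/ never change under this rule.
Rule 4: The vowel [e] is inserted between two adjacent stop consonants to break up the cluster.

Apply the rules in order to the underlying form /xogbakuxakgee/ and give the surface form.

xogebakxagegee

Rule 1 (intervocalic h-deletion): no segment meets the environment; /xogbakuxakgee/ is unchanged.
Rule 2 (high vowel syncope): /u/ is a high vowel flanked by voiceless consonants /k/ and /x/, so it deletes. /xogbakuxakgee/ → xogbakxakgee.
Rule 3 (regressive voicing assimilation): /k/ precedes the voiced obstruent /g/, so it voices to [g] by assimilation. /xogbakxakgee/ → xogbakxaggee.
Rule 4 (stop-cluster e-epenthesis): /g/ and /b/ form a stop–stop cluster, so [e] is inserted between them. /g/ and /g/ form a stop–stop cluster, so [e] is inserted between them. /xogbakxaggee/ → xogebakxagegee.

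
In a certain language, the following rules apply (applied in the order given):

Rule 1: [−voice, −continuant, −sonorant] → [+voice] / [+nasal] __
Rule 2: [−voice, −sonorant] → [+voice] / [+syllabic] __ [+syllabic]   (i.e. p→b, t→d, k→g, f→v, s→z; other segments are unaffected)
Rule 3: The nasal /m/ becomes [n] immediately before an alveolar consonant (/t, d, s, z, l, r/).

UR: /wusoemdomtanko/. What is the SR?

Rule 1 (post-nasal voicing): /t/ is a voiceless stop immediately after the nasal /m/, so it voices to [d]. /k/ is a voiceless stop immediately after the nasal /n/, so it voices to [g]. /wusoemdomtanko/ → wusoemdomdango.
Rule 2 (intervocalic voicing): /s/ is a voiceless obstruent between vowels /u/ and /o/, so it voices to [z]. /wusoemdomdango/ → wuzoemdomdango.
Rule 3 (nasal place assimilation): /m/ precedes the alveolar consonant /d/, so it assimilates in place to [n]. /m/ precedes the alveolar consonant /d/, so it assimilates in place to [n]. /wuzoemdomdango/ → wuzoendondango.

wuzoendondango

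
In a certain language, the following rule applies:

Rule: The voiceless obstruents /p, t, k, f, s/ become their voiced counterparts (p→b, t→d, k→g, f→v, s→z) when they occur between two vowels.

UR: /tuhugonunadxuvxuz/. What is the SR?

No segment of /tuhugonunadxuvxuz/ meets the structural description of the rule, so the form surfaces unchanged.

tuhugonunadxuvxuz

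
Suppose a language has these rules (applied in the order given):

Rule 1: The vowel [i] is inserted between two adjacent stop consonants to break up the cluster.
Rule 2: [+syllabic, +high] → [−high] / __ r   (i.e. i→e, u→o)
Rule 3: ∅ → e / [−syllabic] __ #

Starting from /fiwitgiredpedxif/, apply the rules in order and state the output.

Rule 1 (stop-cluster i-epenthesis): /t/ and /g/ form a stop–stop cluster, so [i] is inserted between them. /d/ and /p/ form a stop–stop cluster, so [i] is inserted between them. /fiwitgiredpedxif/ → fiwitigiredipedxif.
Rule 2 (pre-rhotic lowering): /i/ is a high vowel immediately before /r/, so it lowers to [e]. /fiwitigiredipedxif/ → fiwitigeredipedxif.
Rule 3 (final e-epenthesis): the form ends in the consonant /f/, so [e] is inserted word-finally. /fiwitigeredipedxif/ → fiwitigeredipedxife.

fiwitigeredipedxife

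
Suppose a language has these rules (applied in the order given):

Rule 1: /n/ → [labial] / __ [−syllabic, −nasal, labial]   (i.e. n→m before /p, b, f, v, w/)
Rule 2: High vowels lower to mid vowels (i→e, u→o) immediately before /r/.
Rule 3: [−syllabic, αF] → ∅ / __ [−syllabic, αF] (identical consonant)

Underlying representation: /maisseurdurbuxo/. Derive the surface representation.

maiseordorbuxo

Rule 1 (nasal place assimilation): no segment meets the environment; /maisseurdurbuxo/ is unchanged.
Rule 2 (pre-rhotic lowering): /u/ is a high vowel immediately before /r/, so it lowers to [o]. /u/ is a high vowel immediately before /r/, so it lowers to [o]. /maisseurdurbuxo/ → maisseordorbuxo.
Rule 3 (degemination): /ss/ is a geminate; the first /s/ deletes. /maisseordorbuxo/ → maiseordorbuxo.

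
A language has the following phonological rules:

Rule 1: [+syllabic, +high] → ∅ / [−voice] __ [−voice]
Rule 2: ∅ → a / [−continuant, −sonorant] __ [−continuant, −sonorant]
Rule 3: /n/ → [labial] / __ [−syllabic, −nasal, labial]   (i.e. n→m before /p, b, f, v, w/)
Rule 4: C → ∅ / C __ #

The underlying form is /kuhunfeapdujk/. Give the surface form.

khumfeapaduj

Rule 1 (high vowel syncope): /u/ is a high vowel flanked by voiceless consonants /k/ and /h/, so it deletes. /kuhunfeapdujk/ → khunfeapdujk.
Rule 2 (stop-cluster a-epenthesis): /p/ and /d/ form a stop–stop cluster, so [a] is inserted between them. /khunfeapdujk/ → khunfeapadujk.
Rule 3 (nasal place assimilation): /n/ precedes the labial consonant /f/, so it assimilates in place to [m]. /khunfeapadujk/ → khumfeapadujk.
Rule 4 (final cluster simplification): /k/ is the second consonant of a word-final cluster /jk/, so it deletes. /khumfeapadujk/ → khumfeapaduj.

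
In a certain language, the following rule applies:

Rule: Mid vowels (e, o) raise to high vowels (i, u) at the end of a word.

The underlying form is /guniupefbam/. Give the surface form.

No segment of /guniupefbam/ meets the structural description of the rule, so the form surfaces unchanged.

guniupefbam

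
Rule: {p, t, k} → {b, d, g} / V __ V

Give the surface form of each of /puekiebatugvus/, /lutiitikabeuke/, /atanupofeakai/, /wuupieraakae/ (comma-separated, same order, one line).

/puekiebatugvus/: /k/ is a voiceless stop between vowels /e/ and /i/, so it voices to [g]. /t/ is a voiceless stop between vowels /a/ and /u/, so it voices to [d]. → [puegiebadugvus].
/lutiitikabeuke/: /t/ is a voiceless stop between vowels /u/ and /i/, so it voices to [d]. /t/ is a voiceless stop between vowels /i/ and /i/, so it voices to [d]. /k/ is a voiceless stop between vowels /i/ and /a/, so it voices to [g]. /k/ is a voiceless stop between vowels /u/ and /e/, so it voices to [g]. → [ludiidigabeuge].
/atanupofeakai/: /t/ is a voiceless stop between vowels /a/ and /a/, so it voices to [d]. /p/ is a voiceless stop between vowels /u/ and /o/, so it voices to [b]. /k/ is a voiceless stop between vowels /a/ and /a/, so it voices to [g]. → [adanubofeagai].
/wuupieraakae/: /p/ is a voiceless stop between vowels /u/ and /i/, so it voices to [b]. /k/ is a voiceless stop between vowels /a/ and /a/, so it voices to [g]. → [wuubieraagae].

puegiebadugvus, ludiidigabeuge, adanubofeagai, wuubieraagae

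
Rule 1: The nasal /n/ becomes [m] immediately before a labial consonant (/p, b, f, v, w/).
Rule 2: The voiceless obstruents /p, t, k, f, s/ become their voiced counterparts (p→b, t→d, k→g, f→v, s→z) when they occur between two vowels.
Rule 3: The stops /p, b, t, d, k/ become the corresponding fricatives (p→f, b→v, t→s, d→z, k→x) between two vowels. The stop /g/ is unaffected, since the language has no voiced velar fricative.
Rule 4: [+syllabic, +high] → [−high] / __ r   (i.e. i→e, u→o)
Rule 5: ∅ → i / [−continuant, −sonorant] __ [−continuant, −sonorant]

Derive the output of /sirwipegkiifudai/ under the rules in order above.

Rule 1 (nasal place assimilation): no segment meets the environment; /sirwipegkiifudai/ is unchanged.
Rule 2 (intervocalic voicing): /p/ is a voiceless obstruent between vowels /i/ and /e/, so it voices to [b]. /f/ is a voiceless obstruent between vowels /i/ and /u/, so it voices to [v]. /sirwipegkiifudai/ → sirwibegkiivudai.
Rule 3 (intervocalic spirantization): /b/ is a stop between vowels /i/ and /e/, so it spirantizes to the fricative [v]. /d/ is a stop between vowels /u/ and /a/, so it spirantizes to the fricative [z]. /sirwibegkiivudai/ → sirwivegkiivuzai.
Rule 4 (pre-rhotic lowering): /i/ is a high vowel immediately before /r/, so it lowers to [e]. /sirwivegkiivuzai/ → serwivegkiivuzai.
Rule 5 (stop-cluster i-epenthesis): /g/ and /k/ form a stop–stop cluster, so [i] is inserted between them. /serwivegkiivuzai/ → serwivegikiivuzai.

serwivegikiivuzai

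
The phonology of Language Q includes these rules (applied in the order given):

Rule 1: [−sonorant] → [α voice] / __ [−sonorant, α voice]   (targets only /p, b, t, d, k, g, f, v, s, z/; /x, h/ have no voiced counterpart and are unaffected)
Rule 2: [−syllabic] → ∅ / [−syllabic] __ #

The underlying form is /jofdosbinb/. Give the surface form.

Rule 1 (regressive voicing assimilation): /f/ precedes the voiced obstruent /d/, so it voices to [v] by assimilation. /s/ precedes the voiced obstruent /b/, so it voices to [z] by assimilation. /jofdosbinb/ → jovdozbinb.
Rule 2 (final cluster simplification): /b/ is the second consonant of a word-final cluster /nb/, so it deletes. /jovdozbinb/ → jovdozbin.

jovdozbin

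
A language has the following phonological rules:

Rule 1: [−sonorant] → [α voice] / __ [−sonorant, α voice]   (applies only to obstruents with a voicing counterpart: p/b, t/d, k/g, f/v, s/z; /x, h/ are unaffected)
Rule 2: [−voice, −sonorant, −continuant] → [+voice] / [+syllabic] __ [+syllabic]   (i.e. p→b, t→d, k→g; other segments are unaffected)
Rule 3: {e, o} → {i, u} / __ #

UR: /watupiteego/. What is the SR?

wadubideegu

Rule 1 (regressive voicing assimilation): no segment meets the environment; /watupiteego/ is unchanged.
Rule 2 (intervocalic voicing): /t/ is a voiceless stop between vowels /a/ and /u/, so it voices to [d]. /p/ is a voiceless stop between vowels /u/ and /i/, so it voices to [b]. /t/ is a voiceless stop between vowels /i/ and /e/, so it voices to [d]. /watupiteego/ → wadubideego.
Rule 3 (final vowel raising): /o/ is a mid vowel in word-final position, so it raises to [u]. /wadubideego/ → wadubideegu.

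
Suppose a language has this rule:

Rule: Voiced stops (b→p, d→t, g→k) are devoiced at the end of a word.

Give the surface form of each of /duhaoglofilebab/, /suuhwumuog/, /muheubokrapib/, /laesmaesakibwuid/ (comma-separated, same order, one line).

duhaoglofilebap, suuhwumuok, muheubokrapip, laesmaesakibwuit

/duhaoglofilebab/: /b/ is a voiced stop in word-final position, so it devoices to [p]. → [duhaoglofilebap].
/suuhwumuog/: /g/ is a voiced stop in word-final position, so it devoices to [k]. → [suuhwumuok].
/muheubokrapib/: /b/ is a voiced stop in word-final position, so it devoices to [p]. → [muheubokrapip].
/laesmaesakibwuid/: /d/ is a voiced stop in word-final position, so it devoices to [t]. → [laesmaesakibwuit].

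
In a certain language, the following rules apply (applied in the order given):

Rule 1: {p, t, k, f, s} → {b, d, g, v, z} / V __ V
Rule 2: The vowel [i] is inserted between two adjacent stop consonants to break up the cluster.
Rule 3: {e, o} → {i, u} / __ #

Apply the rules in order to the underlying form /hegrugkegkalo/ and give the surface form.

hegrugikegikalu

Rule 1 (intervocalic voicing): no segment meets the environment; /hegrugkegkalo/ is unchanged.
Rule 2 (stop-cluster i-epenthesis): /g/ and /k/ form a stop–stop cluster, so [i] is inserted between them. /g/ and /k/ form a stop–stop cluster, so [i] is inserted between them. /hegrugkegkalo/ → hegrugikegikalo.
Rule 3 (final vowel raising): /o/ is a mid vowel in word-final position, so it raises to [u]. /hegrugikegikalo/ → hegrugikegikalu.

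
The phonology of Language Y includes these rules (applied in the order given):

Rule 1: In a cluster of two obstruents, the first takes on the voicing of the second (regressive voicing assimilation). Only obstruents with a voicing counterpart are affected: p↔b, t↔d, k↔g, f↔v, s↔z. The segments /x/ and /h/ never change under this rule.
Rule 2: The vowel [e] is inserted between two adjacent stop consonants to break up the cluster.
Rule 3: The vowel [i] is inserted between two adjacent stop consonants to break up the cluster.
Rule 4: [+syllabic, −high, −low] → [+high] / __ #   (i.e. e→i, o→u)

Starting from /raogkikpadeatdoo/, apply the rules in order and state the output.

raokekikepadeadedou

Rule 1 (regressive voicing assimilation): /g/ precedes the voiceless obstruent /k/, so it devoices to [k] by assimilation. /t/ precedes the voiced obstruent /d/, so it voices to [d] by assimilation. /raogkikpadeatdoo/ → raokkikpadeaddoo.
Rule 2 (stop-cluster e-epenthesis): /k/ and /k/ form a stop–stop cluster, so [e] is inserted between them. /k/ and /p/ form a stop–stop cluster, so [e] is inserted between them. /d/ and /d/ form a stop–stop cluster, so [e] is inserted between them. /raokkikpadeaddoo/ → raokekikepadeadedoo.
Rule 3 (stop-cluster i-epenthesis): no segment meets the environment; /raokekikepadeadedoo/ is unchanged.
Rule 4 (final vowel raising): /o/ is a mid vowel in word-final position, so it raises to [u]. /raokekikepadeadedoo/ → raokekikepadeadedou.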